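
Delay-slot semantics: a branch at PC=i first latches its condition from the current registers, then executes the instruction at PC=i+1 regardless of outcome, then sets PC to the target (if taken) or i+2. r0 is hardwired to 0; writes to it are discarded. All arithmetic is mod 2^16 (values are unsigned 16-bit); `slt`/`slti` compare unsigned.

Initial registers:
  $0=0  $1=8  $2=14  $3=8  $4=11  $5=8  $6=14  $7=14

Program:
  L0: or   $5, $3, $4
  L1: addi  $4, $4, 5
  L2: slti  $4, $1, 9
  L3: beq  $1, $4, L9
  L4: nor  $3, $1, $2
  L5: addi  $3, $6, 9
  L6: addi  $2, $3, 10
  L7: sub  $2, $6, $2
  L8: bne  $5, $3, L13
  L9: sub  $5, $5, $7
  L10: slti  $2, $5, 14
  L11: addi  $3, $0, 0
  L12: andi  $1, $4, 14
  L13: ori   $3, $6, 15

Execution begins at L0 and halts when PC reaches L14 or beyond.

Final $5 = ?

  step pc=0: or   $5, $3, $4  regs=(0,8,14,8,11,11,14,14)
  step pc=1: addi  $4, $4, 5  regs=(0,8,14,8,16,11,14,14)
  step pc=2: slti  $4, $1, 9  regs=(0,8,14,8,1,11,14,14)
  step pc=3: beq  $1, $4, L9  cond=F  regs=(0,8,14,8,1,11,14,14)
  step pc=4: nor  $3, $1, $2  regs=(0,8,14,65521,1,11,14,14)
  step pc=5: addi  $3, $6, 9  regs=(0,8,14,23,1,11,14,14)
  step pc=6: addi  $2, $3, 10  regs=(0,8,33,23,1,11,14,14)
  step pc=7: sub  $2, $6, $2  regs=(0,8,65517,23,1,11,14,14)
  step pc=8: bne  $5, $3, L13  cond=T  regs=(0,8,65517,23,1,11,14,14)
  step pc=9: sub  $5, $5, $7  regs=(0,8,65517,23,1,65533,14,14)
  step pc=13: ori   $3, $6, 15  regs=(0,8,65517,15,1,65533,14,14)

65533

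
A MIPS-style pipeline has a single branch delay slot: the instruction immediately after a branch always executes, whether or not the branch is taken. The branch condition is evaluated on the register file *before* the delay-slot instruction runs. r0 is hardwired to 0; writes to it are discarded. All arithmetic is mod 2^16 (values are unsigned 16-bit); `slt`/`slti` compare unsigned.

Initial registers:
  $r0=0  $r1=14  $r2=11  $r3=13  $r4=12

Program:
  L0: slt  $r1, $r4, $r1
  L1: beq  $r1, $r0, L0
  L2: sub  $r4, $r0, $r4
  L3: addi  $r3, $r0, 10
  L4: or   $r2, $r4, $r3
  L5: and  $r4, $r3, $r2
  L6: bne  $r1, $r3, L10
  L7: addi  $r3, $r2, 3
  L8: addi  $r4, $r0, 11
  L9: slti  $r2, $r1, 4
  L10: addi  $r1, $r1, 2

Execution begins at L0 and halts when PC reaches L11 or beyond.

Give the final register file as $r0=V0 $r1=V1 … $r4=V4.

  step pc=0: slt  $r1, $r4, $r1  regs=(0,1,11,13,12)
  step pc=1: beq  $r1, $r0, L0  cond=F  regs=(0,1,11,13,12)
  step pc=2: sub  $r4, $r0, $r4  regs=(0,1,11,13,65524)
  step pc=3: addi  $r3, $r0, 10  regs=(0,1,11,10,65524)
  step pc=4: or   $r2, $r4, $r3  regs=(0,1,65534,10,65524)
  step pc=5: and  $r4, $r3, $r2  regs=(0,1,65534,10,10)
  step pc=6: bne  $r1, $r3, L10  cond=T  regs=(0,1,65534,10,10)
  step pc=7: addi  $r3, $r2, 3  regs=(0,1,65534,1,10)
  step pc=10: addi  $r1, $r1, 2  regs=(0,3,65534,1,10)

$r0=0 $r1=3 $r2=65534 $r3=1 $r4=10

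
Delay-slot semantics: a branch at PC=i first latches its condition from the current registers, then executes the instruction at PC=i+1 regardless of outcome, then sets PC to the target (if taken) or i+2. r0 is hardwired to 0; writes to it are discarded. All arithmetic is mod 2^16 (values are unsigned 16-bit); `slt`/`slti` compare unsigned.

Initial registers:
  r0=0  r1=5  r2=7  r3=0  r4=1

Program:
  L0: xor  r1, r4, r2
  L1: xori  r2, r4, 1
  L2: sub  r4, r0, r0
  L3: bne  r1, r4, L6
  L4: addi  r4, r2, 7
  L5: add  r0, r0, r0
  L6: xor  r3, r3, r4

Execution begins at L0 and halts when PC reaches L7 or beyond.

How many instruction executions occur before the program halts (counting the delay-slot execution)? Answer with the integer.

6

[0] xor  r1, r4, r2  →  {r0:0, r1:6, r2:7, r3:0, r4:1}
[1] xori  r2, r4, 1  →  {r0:0, r1:6, r2:0, r3:0, r4:1}
[2] sub  r4, r0, r0  →  {r0:0, r1:6, r2:0, r3:0, r4:0}
[3] bne  r1, r4, L6  →  {r0:0, r1:6, r2:0, r3:0, r4:0}  ⟨branch taken⟩
[4] addi  r4, r2, 7  →  {r0:0, r1:6, r2:0, r3:0, r4:7}
[6] xor  r3, r3, r4  →  {r0:0, r1:6, r2:0, r3:7, r4:7}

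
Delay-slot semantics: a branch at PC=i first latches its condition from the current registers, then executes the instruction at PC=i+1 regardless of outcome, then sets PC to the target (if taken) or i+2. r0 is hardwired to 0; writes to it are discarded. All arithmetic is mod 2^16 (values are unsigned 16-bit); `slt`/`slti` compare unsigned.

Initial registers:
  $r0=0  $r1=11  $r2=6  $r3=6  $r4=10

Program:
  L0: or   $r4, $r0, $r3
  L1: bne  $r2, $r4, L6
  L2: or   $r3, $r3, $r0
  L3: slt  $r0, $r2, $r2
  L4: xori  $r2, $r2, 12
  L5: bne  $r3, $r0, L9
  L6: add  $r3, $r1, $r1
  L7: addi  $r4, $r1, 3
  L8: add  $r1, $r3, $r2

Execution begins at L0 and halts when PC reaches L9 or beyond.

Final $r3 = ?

22

#0 or   $r4, $r0, $r3 ; 0/11/6/6/6
#1 bne  $r2, $r4, L6 ; 0/11/6/6/6 ; →fallthru
#2 or   $r3, $r3, $r0 ; 0/11/6/6/6
#3 slt  $r0, $r2, $r2 ; 0/11/6/6/6
#4 xori  $r2, $r2, 12 ; 0/11/10/6/6
#5 bne  $r3, $r0, L9 ; 0/11/10/6/6 ; →target
#6 add  $r3, $r1, $r1 ; 0/11/10/22/6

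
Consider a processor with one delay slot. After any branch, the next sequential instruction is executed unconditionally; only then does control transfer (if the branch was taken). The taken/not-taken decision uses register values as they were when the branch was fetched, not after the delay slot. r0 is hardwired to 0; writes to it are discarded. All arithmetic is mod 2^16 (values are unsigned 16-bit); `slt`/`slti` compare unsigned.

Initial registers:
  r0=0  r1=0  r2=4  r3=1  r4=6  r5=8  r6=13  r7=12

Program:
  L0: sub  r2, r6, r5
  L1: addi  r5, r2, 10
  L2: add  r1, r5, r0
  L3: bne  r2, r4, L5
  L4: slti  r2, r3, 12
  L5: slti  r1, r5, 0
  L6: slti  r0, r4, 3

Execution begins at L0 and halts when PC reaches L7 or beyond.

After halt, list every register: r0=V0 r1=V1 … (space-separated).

  step pc=0: sub  r2, r6, r5  regs=(0,0,5,1,6,8,13,12)
  step pc=1: addi  r5, r2, 10  regs=(0,0,5,1,6,15,13,12)
  step pc=2: add  r1, r5, r0  regs=(0,15,5,1,6,15,13,12)
  step pc=3: bne  r2, r4, L5  cond=T  regs=(0,15,5,1,6,15,13,12)
  step pc=4: slti  r2, r3, 12  regs=(0,15,1,1,6,15,13,12)
  step pc=5: slti  r1, r5, 0  regs=(0,0,1,1,6,15,13,12)
  step pc=6: slti  r0, r4, 3  regs=(0,0,1,1,6,15,13,12)

r0=0 r1=0 r2=1 r3=1 r4=6 r5=15 r6=13 r7=12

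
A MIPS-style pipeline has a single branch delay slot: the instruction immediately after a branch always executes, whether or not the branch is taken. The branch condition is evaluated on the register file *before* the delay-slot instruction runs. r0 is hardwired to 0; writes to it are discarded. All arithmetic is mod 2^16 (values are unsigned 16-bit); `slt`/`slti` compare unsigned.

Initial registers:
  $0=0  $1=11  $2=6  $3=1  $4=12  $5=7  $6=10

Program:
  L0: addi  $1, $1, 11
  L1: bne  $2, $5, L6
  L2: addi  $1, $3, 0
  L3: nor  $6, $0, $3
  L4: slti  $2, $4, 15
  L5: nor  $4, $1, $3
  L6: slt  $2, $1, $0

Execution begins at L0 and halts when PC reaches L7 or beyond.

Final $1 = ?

1

#0 addi  $1, $1, 11 ; 0/22/6/1/12/7/10
#1 bne  $2, $5, L6 ; 0/22/6/1/12/7/10 ; →target
#2 addi  $1, $3, 0 ; 0/1/6/1/12/7/10
#6 slt  $2, $1, $0 ; 0/1/0/1/12/7/10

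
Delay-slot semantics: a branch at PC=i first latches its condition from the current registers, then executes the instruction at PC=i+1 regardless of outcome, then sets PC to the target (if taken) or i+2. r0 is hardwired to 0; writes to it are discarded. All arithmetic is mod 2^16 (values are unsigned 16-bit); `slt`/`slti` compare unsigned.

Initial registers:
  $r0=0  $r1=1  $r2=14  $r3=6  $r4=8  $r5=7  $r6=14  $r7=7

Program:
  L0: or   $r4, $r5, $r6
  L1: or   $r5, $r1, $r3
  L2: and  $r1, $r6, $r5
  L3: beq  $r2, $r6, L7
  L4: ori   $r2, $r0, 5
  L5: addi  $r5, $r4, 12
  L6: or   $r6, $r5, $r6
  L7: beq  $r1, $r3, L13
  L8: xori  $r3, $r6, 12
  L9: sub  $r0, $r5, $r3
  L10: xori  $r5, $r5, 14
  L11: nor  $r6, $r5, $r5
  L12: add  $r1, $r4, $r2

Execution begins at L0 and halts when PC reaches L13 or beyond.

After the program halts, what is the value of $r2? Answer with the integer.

5

  step pc=0: or   $r4, $r5, $r6  regs=(0,1,14,6,15,7,14,7)
  step pc=1: or   $r5, $r1, $r3  regs=(0,1,14,6,15,7,14,7)
  step pc=2: and  $r1, $r6, $r5  regs=(0,6,14,6,15,7,14,7)
  step pc=3: beq  $r2, $r6, L7  cond=T  regs=(0,6,14,6,15,7,14,7)
  step pc=4: ori   $r2, $r0, 5  regs=(0,6,5,6,15,7,14,7)
  step pc=7: beq  $r1, $r3, L13  cond=T  regs=(0,6,5,6,15,7,14,7)
  step pc=8: xori  $r3, $r6, 12  regs=(0,6,5,2,15,7,14,7)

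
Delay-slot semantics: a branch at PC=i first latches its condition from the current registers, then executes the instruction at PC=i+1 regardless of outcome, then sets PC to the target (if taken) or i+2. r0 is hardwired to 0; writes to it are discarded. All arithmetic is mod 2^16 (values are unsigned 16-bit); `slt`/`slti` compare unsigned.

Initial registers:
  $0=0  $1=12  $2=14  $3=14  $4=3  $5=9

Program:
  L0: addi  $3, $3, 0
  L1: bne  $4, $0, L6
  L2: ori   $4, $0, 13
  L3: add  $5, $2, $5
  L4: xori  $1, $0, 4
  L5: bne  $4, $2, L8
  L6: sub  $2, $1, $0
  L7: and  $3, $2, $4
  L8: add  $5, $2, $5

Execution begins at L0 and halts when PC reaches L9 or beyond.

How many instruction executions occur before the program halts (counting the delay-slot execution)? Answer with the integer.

6

PC=0  addi  $3, $3, 0        | $0=0 $1=12 $2=14 $3=14 $4=3 $5=9
PC=1  bne  $4, $0, L6        | $0=0 $1=12 $2=14 $3=14 $4=3 $5=9  [TAKEN]
PC=2  ori   $4, $0, 13       | $0=0 $1=12 $2=14 $3=14 $4=13 $5=9
PC=6  sub  $2, $1, $0        | $0=0 $1=12 $2=12 $3=14 $4=13 $5=9
PC=7  and  $3, $2, $4        | $0=0 $1=12 $2=12 $3=12 $4=13 $5=9
PC=8  add  $5, $2, $5        | $0=0 $1=12 $2=12 $3=12 $4=13 $5=21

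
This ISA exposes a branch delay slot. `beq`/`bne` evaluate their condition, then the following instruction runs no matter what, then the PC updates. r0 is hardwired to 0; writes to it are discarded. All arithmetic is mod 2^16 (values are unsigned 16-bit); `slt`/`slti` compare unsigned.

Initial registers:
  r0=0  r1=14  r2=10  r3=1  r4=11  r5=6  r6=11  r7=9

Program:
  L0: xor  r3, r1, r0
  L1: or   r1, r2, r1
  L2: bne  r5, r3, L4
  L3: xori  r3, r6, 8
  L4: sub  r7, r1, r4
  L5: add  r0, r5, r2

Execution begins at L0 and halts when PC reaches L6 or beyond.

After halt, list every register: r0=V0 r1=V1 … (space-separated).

r0=0 r1=14 r2=10 r3=3 r4=11 r5=6 r6=11 r7=3

  step pc=0: xor  r3, r1, r0  regs=(0,14,10,14,11,6,11,9)
  step pc=1: or   r1, r2, r1  regs=(0,14,10,14,11,6,11,9)
  step pc=2: bne  r5, r3, L4  cond=T  regs=(0,14,10,14,11,6,11,9)
  step pc=3: xori  r3, r6, 8  regs=(0,14,10,3,11,6,11,9)
  step pc=4: sub  r7, r1, r4  regs=(0,14,10,3,11,6,11,3)
  step pc=5: add  r0, r5, r2  regs=(0,14,10,3,11,6,11,3)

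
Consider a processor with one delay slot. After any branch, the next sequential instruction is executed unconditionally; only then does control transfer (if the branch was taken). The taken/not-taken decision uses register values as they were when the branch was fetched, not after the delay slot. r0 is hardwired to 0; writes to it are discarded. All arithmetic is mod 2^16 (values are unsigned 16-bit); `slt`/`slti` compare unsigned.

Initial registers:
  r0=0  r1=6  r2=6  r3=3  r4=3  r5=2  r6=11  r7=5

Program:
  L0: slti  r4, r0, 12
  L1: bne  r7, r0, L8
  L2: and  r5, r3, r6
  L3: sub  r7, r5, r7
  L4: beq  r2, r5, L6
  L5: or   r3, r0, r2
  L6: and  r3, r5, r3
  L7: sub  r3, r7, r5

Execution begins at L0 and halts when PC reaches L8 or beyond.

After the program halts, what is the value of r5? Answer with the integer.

  step pc=0: slti  r4, r0, 12  regs=(0,6,6,3,1,2,11,5)
  step pc=1: bne  r7, r0, L8  cond=T  regs=(0,6,6,3,1,2,11,5)
  step pc=2: and  r5, r3, r6  regs=(0,6,6,3,1,3,11,5)

3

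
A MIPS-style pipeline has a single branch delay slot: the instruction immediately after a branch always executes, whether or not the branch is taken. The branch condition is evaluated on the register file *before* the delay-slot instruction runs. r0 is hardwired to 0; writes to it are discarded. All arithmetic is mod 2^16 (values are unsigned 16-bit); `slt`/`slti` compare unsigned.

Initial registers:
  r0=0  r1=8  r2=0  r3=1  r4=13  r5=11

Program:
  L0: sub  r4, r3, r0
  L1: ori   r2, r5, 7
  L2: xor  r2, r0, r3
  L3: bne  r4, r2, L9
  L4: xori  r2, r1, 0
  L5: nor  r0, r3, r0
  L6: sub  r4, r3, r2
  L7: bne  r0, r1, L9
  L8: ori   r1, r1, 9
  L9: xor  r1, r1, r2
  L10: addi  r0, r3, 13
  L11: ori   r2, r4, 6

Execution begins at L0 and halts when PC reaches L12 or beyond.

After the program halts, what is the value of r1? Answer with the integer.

1

[0] sub  r4, r3, r0  →  {r0:0, r1:8, r2:0, r3:1, r4:1, r5:11}
[1] ori   r2, r5, 7  →  {r0:0, r1:8, r2:15, r3:1, r4:1, r5:11}
[2] xor  r2, r0, r3  →  {r0:0, r1:8, r2:1, r3:1, r4:1, r5:11}
[3] bne  r4, r2, L9  →  {r0:0, r1:8, r2:1, r3:1, r4:1, r5:11}  ⟨branch fallthrough⟩
[4] xori  r2, r1, 0  →  {r0:0, r1:8, r2:8, r3:1, r4:1, r5:11}
[5] nor  r0, r3, r0  →  {r0:0, r1:8, r2:8, r3:1, r4:1, r5:11}
[6] sub  r4, r3, r2  →  {r0:0, r1:8, r2:8, r3:1, r4:65529, r5:11}
[7] bne  r0, r1, L9  →  {r0:0, r1:8, r2:8, r3:1, r4:65529, r5:11}  ⟨branch taken⟩
[8] ori   r1, r1, 9  →  {r0:0, r1:9, r2:8, r3:1, r4:65529, r5:11}
[9] xor  r1, r1, r2  →  {r0:0, r1:1, r2:8, r3:1, r4:65529, r5:11}
[10] addi  r0, r3, 13  →  {r0:0, r1:1, r2:8, r3:1, r4:65529, r5:11}
[11] ori   r2, r4, 6  →  {r0:0, r1:1, r2:65535, r3:1, r4:65529, r5:11}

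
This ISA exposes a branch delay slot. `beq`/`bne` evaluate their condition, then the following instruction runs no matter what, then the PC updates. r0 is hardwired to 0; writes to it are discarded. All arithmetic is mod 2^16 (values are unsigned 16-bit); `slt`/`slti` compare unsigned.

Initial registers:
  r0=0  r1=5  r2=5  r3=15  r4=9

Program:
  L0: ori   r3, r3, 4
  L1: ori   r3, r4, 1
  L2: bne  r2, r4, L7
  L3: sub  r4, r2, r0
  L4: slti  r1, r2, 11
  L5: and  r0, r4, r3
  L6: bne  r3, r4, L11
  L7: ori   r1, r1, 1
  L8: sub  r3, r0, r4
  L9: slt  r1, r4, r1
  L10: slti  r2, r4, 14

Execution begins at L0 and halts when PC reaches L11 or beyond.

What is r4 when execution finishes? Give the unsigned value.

#0 ori   r3, r3, 4 ; 0/5/5/15/9
#1 ori   r3, r4, 1 ; 0/5/5/9/9
#2 bne  r2, r4, L7 ; 0/5/5/9/9 ; →target
#3 sub  r4, r2, r0 ; 0/5/5/9/5
#7 ori   r1, r1, 1 ; 0/5/5/9/5
#8 sub  r3, r0, r4 ; 0/5/5/65531/5
#9 slt  r1, r4, r1 ; 0/0/5/65531/5
#10 slti  r2, r4, 14 ; 0/0/1/65531/5

5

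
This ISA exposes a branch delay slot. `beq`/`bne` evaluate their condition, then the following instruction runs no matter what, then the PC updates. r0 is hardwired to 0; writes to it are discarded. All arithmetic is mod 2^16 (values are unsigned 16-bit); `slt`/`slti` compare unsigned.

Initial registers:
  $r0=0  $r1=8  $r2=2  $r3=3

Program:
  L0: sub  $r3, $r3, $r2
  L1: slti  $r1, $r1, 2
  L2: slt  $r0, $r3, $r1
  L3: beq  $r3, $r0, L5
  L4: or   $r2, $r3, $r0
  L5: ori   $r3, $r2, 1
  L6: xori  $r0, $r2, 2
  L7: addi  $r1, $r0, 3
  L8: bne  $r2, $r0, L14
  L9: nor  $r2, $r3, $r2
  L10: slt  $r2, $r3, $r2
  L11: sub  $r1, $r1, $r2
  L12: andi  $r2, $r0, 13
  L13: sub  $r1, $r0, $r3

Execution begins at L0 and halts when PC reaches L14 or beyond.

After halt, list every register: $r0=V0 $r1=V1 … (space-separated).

#0 sub  $r3, $r3, $r2 ; 0/8/2/1
#1 slti  $r1, $r1, 2 ; 0/0/2/1
#2 slt  $r0, $r3, $r1 ; 0/0/2/1
#3 beq  $r3, $r0, L5 ; 0/0/2/1 ; →fallthru
#4 or   $r2, $r3, $r0 ; 0/0/1/1
#5 ori   $r3, $r2, 1 ; 0/0/1/1
#6 xori  $r0, $r2, 2 ; 0/0/1/1
#7 addi  $r1, $r0, 3 ; 0/3/1/1
#8 bne  $r2, $r0, L14 ; 0/3/1/1 ; →target
#9 nor  $r2, $r3, $r2 ; 0/3/65534/1

$r0=0 $r1=3 $r2=65534 $r3=1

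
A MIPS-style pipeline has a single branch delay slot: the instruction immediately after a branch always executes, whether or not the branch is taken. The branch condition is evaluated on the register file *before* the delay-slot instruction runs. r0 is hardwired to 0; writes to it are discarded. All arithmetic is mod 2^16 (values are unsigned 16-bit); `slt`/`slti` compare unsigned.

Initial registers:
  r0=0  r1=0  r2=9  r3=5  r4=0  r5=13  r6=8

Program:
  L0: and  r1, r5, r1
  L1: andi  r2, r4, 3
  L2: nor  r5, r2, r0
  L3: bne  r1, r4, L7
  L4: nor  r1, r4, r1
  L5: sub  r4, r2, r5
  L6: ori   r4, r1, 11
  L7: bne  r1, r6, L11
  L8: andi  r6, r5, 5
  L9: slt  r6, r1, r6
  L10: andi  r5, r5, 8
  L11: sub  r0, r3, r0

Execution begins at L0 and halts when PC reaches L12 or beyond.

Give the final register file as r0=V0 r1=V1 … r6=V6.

r0=0 r1=65535 r2=0 r3=5 r4=65535 r5=65535 r6=5

[0] and  r1, r5, r1  →  {r0:0, r1:0, r2:9, r3:5, r4:0, r5:13, r6:8}
[1] andi  r2, r4, 3  →  {r0:0, r1:0, r2:0, r3:5, r4:0, r5:13, r6:8}
[2] nor  r5, r2, r0  →  {r0:0, r1:0, r2:0, r3:5, r4:0, r5:65535, r6:8}
[3] bne  r1, r4, L7  →  {r0:0, r1:0, r2:0, r3:5, r4:0, r5:65535, r6:8}  ⟨branch fallthrough⟩
[4] nor  r1, r4, r1  →  {r0:0, r1:65535, r2:0, r3:5, r4:0, r5:65535, r6:8}
[5] sub  r4, r2, r5  →  {r0:0, r1:65535, r2:0, r3:5, r4:1, r5:65535, r6:8}
[6] ori   r4, r1, 11  →  {r0:0, r1:65535, r2:0, r3:5, r4:65535, r5:65535, r6:8}
[7] bne  r1, r6, L11  →  {r0:0, r1:65535, r2:0, r3:5, r4:65535, r5:65535, r6:8}  ⟨branch taken⟩
[8] andi  r6, r5, 5  →  {r0:0, r1:65535, r2:0, r3:5, r4:65535, r5:65535, r6:5}
[11] sub  r0, r3, r0  →  {r0:0, r1:65535, r2:0, r3:5, r4:65535, r5:65535, r6:5}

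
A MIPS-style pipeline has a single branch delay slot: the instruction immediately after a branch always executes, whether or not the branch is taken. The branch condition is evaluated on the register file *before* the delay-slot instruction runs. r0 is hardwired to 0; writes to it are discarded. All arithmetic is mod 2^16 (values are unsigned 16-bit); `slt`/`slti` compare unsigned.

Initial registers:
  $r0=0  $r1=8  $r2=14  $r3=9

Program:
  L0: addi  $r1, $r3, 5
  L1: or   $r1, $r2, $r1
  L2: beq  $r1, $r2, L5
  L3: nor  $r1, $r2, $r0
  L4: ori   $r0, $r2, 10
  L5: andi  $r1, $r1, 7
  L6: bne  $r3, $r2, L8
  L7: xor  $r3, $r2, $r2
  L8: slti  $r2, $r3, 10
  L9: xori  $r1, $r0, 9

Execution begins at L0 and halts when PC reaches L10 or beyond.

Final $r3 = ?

0

#0 addi  $r1, $r3, 5 ; 0/14/14/9
#1 or   $r1, $r2, $r1 ; 0/14/14/9
#2 beq  $r1, $r2, L5 ; 0/14/14/9 ; →target
#3 nor  $r1, $r2, $r0 ; 0/65521/14/9
#5 andi  $r1, $r1, 7 ; 0/1/14/9
#6 bne  $r3, $r2, L8 ; 0/1/14/9 ; →target
#7 xor  $r3, $r2, $r2 ; 0/1/14/0
#8 slti  $r2, $r3, 10 ; 0/1/1/0
#9 xori  $r1, $r0, 9 ; 0/9/1/0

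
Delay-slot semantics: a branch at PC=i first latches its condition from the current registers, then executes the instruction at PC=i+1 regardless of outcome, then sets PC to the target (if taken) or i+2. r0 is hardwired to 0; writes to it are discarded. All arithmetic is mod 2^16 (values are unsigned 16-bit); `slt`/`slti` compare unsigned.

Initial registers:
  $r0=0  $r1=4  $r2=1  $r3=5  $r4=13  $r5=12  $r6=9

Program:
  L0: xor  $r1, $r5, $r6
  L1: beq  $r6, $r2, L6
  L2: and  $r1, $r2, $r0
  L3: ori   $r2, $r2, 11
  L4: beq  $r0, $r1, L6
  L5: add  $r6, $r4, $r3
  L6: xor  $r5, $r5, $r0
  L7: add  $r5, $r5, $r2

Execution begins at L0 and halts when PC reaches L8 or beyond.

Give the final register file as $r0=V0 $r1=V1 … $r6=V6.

$r0=0 $r1=0 $r2=11 $r3=5 $r4=13 $r5=23 $r6=18

[0] xor  $r1, $r5, $r6  →  {$r0:0, $r1:5, $r2:1, $r3:5, $r4:13, $r5:12, $r6:9}
[1] beq  $r6, $r2, L6  →  {$r0:0, $r1:5, $r2:1, $r3:5, $r4:13, $r5:12, $r6:9}  ⟨branch fallthrough⟩
[2] and  $r1, $r2, $r0  →  {$r0:0, $r1:0, $r2:1, $r3:5, $r4:13, $r5:12, $r6:9}
[3] ori   $r2, $r2, 11  →  {$r0:0, $r1:0, $r2:11, $r3:5, $r4:13, $r5:12, $r6:9}
[4] beq  $r0, $r1, L6  →  {$r0:0, $r1:0, $r2:11, $r3:5, $r4:13, $r5:12, $r6:9}  ⟨branch taken⟩
[5] add  $r6, $r4, $r3  →  {$r0:0, $r1:0, $r2:11, $r3:5, $r4:13, $r5:12, $r6:18}
[6] xor  $r5, $r5, $r0  →  {$r0:0, $r1:0, $r2:11, $r3:5, $r4:13, $r5:12, $r6:18}
[7] add  $r5, $r5, $r2  →  {$r0:0, $r1:0, $r2:11, $r3:5, $r4:13, $r5:23, $r6:18}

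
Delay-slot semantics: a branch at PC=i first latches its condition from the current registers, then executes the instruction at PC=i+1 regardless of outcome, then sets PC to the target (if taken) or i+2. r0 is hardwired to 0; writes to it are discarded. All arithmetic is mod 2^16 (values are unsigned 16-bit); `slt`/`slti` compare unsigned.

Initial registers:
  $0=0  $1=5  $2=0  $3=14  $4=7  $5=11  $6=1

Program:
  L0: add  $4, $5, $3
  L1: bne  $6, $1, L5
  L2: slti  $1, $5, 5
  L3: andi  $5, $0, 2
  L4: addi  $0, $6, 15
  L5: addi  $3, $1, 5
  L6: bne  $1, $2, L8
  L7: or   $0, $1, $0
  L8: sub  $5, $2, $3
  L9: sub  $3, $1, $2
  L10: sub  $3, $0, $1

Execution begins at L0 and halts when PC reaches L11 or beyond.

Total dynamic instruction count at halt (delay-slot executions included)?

PC=0  add  $4, $5, $3        | $0=0 $1=5 $2=0 $3=14 $4=25 $5=11 $6=1
PC=1  bne  $6, $1, L5        | $0=0 $1=5 $2=0 $3=14 $4=25 $5=11 $6=1  [TAKEN]
PC=2  slti  $1, $5, 5        | $0=0 $1=0 $2=0 $3=14 $4=25 $5=11 $6=1
PC=5  addi  $3, $1, 5        | $0=0 $1=0 $2=0 $3=5 $4=25 $5=11 $6=1
PC=6  bne  $1, $2, L8        | $0=0 $1=0 $2=0 $3=5 $4=25 $5=11 $6=1  [not taken]
PC=7  or   $0, $1, $0        | $0=0 $1=0 $2=0 $3=5 $4=25 $5=11 $6=1
PC=8  sub  $5, $2, $3        | $0=0 $1=0 $2=0 $3=5 $4=25 $5=65531 $6=1
PC=9  sub  $3, $1, $2        | $0=0 $1=0 $2=0 $3=0 $4=25 $5=65531 $6=1
PC=10 sub  $3, $0, $1        | $0=0 $1=0 $2=0 $3=0 $4=25 $5=65531 $6=1

9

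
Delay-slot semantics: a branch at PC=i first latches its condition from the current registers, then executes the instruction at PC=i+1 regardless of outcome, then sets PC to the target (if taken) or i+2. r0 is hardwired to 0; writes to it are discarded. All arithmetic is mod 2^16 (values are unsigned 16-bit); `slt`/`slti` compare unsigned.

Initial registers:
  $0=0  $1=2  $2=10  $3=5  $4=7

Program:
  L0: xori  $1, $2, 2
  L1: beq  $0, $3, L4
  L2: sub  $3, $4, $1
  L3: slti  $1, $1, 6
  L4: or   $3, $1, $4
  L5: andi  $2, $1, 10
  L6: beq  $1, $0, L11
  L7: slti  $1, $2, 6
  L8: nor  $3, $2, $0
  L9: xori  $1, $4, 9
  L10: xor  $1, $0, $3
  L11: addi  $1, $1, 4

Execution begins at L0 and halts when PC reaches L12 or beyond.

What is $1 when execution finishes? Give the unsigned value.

  step pc=0: xori  $1, $2, 2  regs=(0,8,10,5,7)
  step pc=1: beq  $0, $3, L4  cond=F  regs=(0,8,10,5,7)
  step pc=2: sub  $3, $4, $1  regs=(0,8,10,65535,7)
  step pc=3: slti  $1, $1, 6  regs=(0,0,10,65535,7)
  step pc=4: or   $3, $1, $4  regs=(0,0,10,7,7)
  step pc=5: andi  $2, $1, 10  regs=(0,0,0,7,7)
  step pc=6: beq  $1, $0, L11  cond=T  regs=(0,0,0,7,7)
  step pc=7: slti  $1, $2, 6  regs=(0,1,0,7,7)
  step pc=11: addi  $1, $1, 4  regs=(0,5,0,7,7)

5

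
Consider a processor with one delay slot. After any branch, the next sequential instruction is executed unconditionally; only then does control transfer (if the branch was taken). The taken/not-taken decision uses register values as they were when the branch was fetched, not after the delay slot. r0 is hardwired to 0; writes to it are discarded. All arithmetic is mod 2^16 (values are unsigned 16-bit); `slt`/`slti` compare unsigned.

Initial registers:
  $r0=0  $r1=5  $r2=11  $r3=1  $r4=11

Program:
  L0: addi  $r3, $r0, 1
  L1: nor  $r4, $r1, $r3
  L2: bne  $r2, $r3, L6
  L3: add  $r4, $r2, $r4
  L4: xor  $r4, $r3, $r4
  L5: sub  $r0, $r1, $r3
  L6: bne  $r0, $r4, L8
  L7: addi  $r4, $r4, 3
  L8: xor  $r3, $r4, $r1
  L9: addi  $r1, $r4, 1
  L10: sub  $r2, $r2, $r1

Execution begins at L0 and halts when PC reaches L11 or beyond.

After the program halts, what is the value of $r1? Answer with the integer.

[0] addi  $r3, $r0, 1  →  {$r0:0, $r1:5, $r2:11, $r3:1, $r4:11}
[1] nor  $r4, $r1, $r3  →  {$r0:0, $r1:5, $r2:11, $r3:1, $r4:65530}
[2] bne  $r2, $r3, L6  →  {$r0:0, $r1:5, $r2:11, $r3:1, $r4:65530}  ⟨branch taken⟩
[3] add  $r4, $r2, $r4  →  {$r0:0, $r1:5, $r2:11, $r3:1, $r4:5}
[6] bne  $r0, $r4, L8  →  {$r0:0, $r1:5, $r2:11, $r3:1, $r4:5}  ⟨branch taken⟩
[7] addi  $r4, $r4, 3  →  {$r0:0, $r1:5, $r2:11, $r3:1, $r4:8}
[8] xor  $r3, $r4, $r1  →  {$r0:0, $r1:5, $r2:11, $r3:13, $r4:8}
[9] addi  $r1, $r4, 1  →  {$r0:0, $r1:9, $r2:11, $r3:13, $r4:8}
[10] sub  $r2, $r2, $r1  →  {$r0:0, $r1:9, $r2:2, $r3:13, $r4:8}

9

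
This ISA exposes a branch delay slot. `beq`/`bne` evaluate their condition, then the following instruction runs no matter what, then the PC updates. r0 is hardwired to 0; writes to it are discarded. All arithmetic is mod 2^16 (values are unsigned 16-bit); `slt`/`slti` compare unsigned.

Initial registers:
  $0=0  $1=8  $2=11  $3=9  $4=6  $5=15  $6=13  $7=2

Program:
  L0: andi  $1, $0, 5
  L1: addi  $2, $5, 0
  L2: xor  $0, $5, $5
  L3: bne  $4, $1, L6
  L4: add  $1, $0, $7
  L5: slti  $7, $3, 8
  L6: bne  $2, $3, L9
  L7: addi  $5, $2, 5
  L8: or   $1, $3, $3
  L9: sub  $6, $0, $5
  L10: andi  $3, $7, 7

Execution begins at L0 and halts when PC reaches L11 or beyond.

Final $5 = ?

20

#0 andi  $1, $0, 5 ; 0/0/11/9/6/15/13/2
#1 addi  $2, $5, 0 ; 0/0/15/9/6/15/13/2
#2 xor  $0, $5, $5 ; 0/0/15/9/6/15/13/2
#3 bne  $4, $1, L6 ; 0/0/15/9/6/15/13/2 ; →target
#4 add  $1, $0, $7 ; 0/2/15/9/6/15/13/2
#6 bne  $2, $3, L9 ; 0/2/15/9/6/15/13/2 ; →target
#7 addi  $5, $2, 5 ; 0/2/15/9/6/20/13/2
#9 sub  $6, $0, $5 ; 0/2/15/9/6/20/65516/2
#10 andi  $3, $7, 7 ; 0/2/15/2/6/20/65516/2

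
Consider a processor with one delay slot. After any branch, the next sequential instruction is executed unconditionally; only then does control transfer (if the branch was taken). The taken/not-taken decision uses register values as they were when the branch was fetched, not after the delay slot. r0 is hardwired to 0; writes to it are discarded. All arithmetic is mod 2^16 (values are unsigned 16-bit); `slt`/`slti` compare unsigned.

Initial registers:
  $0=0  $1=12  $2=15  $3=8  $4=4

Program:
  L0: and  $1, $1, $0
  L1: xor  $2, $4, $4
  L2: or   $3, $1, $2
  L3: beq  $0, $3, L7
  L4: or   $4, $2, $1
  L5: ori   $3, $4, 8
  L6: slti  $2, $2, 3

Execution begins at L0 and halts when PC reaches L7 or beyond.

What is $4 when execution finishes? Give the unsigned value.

0

[0] and  $1, $1, $0  →  {$0:0, $1:0, $2:15, $3:8, $4:4}
[1] xor  $2, $4, $4  →  {$0:0, $1:0, $2:0, $3:8, $4:4}
[2] or   $3, $1, $2  →  {$0:0, $1:0, $2:0, $3:0, $4:4}
[3] beq  $0, $3, L7  →  {$0:0, $1:0, $2:0, $3:0, $4:4}  ⟨branch taken⟩
[4] or   $4, $2, $1  →  {$0:0, $1:0, $2:0, $3:0, $4:0}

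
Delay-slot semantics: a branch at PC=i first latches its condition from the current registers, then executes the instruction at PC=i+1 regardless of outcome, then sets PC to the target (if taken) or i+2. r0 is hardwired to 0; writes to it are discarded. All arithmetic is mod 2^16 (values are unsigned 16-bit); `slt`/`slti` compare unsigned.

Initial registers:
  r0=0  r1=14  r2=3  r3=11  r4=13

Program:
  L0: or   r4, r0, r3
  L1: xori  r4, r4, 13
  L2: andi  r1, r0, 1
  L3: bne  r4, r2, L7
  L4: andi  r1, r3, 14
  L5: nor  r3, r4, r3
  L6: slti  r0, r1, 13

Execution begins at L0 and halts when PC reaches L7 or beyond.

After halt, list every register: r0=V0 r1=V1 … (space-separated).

#0 or   r4, r0, r3 ; 0/14/3/11/11
#1 xori  r4, r4, 13 ; 0/14/3/11/6
#2 andi  r1, r0, 1 ; 0/0/3/11/6
#3 bne  r4, r2, L7 ; 0/0/3/11/6 ; →target
#4 andi  r1, r3, 14 ; 0/10/3/11/6

r0=0 r1=10 r2=3 r3=11 r4=6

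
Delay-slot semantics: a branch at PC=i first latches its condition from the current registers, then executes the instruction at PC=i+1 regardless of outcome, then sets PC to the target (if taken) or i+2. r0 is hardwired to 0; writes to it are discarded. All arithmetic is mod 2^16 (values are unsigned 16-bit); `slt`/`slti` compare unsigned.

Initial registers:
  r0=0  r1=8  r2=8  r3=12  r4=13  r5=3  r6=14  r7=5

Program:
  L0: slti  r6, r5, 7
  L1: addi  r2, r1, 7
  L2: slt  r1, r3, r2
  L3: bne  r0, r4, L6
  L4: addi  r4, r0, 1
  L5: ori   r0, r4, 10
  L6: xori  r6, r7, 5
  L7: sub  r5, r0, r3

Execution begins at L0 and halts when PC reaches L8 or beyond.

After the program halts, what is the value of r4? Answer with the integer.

1

  step pc=0: slti  r6, r5, 7  regs=(0,8,8,12,13,3,1,5)
  step pc=1: addi  r2, r1, 7  regs=(0,8,15,12,13,3,1,5)
  step pc=2: slt  r1, r3, r2  regs=(0,1,15,12,13,3,1,5)
  step pc=3: bne  r0, r4, L6  cond=T  regs=(0,1,15,12,13,3,1,5)
  step pc=4: addi  r4, r0, 1  regs=(0,1,15,12,1,3,1,5)
  step pc=6: xori  r6, r7, 5  regs=(0,1,15,12,1,3,0,5)
  step pc=7: sub  r5, r0, r3  regs=(0,1,15,12,1,65524,0,5)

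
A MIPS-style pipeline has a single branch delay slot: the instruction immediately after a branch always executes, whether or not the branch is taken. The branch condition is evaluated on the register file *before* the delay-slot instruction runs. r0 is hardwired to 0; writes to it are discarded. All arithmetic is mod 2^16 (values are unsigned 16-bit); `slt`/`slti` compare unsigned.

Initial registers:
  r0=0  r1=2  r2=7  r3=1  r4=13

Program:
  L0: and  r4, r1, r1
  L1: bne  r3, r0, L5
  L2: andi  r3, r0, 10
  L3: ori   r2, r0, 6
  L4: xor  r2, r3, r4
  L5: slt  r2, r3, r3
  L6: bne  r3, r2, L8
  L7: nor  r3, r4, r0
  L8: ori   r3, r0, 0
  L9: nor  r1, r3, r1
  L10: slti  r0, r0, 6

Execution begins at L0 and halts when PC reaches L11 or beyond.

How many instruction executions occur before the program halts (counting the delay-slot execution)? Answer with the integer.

9

PC=0  and  r4, r1, r1        | r0=0 r1=2 r2=7 r3=1 r4=2
PC=1  bne  r3, r0, L5        | r0=0 r1=2 r2=7 r3=1 r4=2  [TAKEN]
PC=2  andi  r3, r0, 10       | r0=0 r1=2 r2=7 r3=0 r4=2
PC=5  slt  r2, r3, r3        | r0=0 r1=2 r2=0 r3=0 r4=2
PC=6  bne  r3, r2, L8        | r0=0 r1=2 r2=0 r3=0 r4=2  [not taken]
PC=7  nor  r3, r4, r0        | r0=0 r1=2 r2=0 r3=65533 r4=2
PC=8  ori   r3, r0, 0        | r0=0 r1=2 r2=0 r3=0 r4=2
PC=9  nor  r1, r3, r1        | r0=0 r1=65533 r2=0 r3=0 r4=2
PC=10 slti  r0, r0, 6        | r0=0 r1=65533 r2=0 r3=0 r4=2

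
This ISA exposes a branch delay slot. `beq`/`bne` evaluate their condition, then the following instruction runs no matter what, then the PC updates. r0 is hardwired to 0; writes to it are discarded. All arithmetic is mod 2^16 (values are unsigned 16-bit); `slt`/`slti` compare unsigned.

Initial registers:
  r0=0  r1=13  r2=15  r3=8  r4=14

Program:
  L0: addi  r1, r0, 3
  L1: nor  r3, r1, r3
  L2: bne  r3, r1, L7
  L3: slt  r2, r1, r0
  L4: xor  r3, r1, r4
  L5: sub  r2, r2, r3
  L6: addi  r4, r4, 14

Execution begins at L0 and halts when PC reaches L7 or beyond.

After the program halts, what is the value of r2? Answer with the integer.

0

#0 addi  r1, r0, 3 ; 0/3/15/8/14
#1 nor  r3, r1, r3 ; 0/3/15/65524/14
#2 bne  r3, r1, L7 ; 0/3/15/65524/14 ; →target
#3 slt  r2, r1, r0 ; 0/3/0/65524/14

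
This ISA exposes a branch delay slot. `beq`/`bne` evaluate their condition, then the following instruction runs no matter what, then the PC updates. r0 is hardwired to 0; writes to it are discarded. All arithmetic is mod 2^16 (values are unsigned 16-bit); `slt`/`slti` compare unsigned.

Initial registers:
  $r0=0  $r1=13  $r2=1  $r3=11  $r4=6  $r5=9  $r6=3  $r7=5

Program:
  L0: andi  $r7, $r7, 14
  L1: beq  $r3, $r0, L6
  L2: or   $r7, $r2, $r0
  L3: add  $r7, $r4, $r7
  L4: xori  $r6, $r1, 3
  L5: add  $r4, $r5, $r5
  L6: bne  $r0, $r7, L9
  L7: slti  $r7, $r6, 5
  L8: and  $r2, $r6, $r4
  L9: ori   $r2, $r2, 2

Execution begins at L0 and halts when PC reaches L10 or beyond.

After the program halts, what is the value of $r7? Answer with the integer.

0

#0 andi  $r7, $r7, 14 ; 0/13/1/11/6/9/3/4
#1 beq  $r3, $r0, L6 ; 0/13/1/11/6/9/3/4 ; →fallthru
#2 or   $r7, $r2, $r0 ; 0/13/1/11/6/9/3/1
#3 add  $r7, $r4, $r7 ; 0/13/1/11/6/9/3/7
#4 xori  $r6, $r1, 3 ; 0/13/1/11/6/9/14/7
#5 add  $r4, $r5, $r5 ; 0/13/1/11/18/9/14/7
#6 bne  $r0, $r7, L9 ; 0/13/1/11/18/9/14/7 ; →target
#7 slti  $r7, $r6, 5 ; 0/13/1/11/18/9/14/0
#9 ori   $r2, $r2, 2 ; 0/13/3/11/18/9/14/0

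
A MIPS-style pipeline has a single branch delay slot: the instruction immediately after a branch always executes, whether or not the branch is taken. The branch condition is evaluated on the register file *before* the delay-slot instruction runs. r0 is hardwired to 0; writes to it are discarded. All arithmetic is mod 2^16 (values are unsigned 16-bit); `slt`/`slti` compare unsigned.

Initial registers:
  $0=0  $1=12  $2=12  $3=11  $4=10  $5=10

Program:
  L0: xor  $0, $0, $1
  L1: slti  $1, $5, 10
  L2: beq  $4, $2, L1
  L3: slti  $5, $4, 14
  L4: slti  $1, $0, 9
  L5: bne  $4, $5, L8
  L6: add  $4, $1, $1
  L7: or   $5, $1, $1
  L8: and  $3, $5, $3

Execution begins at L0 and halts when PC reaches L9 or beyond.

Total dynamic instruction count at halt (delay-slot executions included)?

8

  step pc=0: xor  $0, $0, $1  regs=(0,12,12,11,10,10)
  step pc=1: slti  $1, $5, 10  regs=(0,0,12,11,10,10)
  step pc=2: beq  $4, $2, L1  cond=F  regs=(0,0,12,11,10,10)
  step pc=3: slti  $5, $4, 14  regs=(0,0,12,11,10,1)
  step pc=4: slti  $1, $0, 9  regs=(0,1,12,11,10,1)
  step pc=5: bne  $4, $5, L8  cond=T  regs=(0,1,12,11,10,1)
  step pc=6: add  $4, $1, $1  regs=(0,1,12,11,2,1)
  step pc=8: and  $3, $5, $3  regs=(0,1,12,1,2,1)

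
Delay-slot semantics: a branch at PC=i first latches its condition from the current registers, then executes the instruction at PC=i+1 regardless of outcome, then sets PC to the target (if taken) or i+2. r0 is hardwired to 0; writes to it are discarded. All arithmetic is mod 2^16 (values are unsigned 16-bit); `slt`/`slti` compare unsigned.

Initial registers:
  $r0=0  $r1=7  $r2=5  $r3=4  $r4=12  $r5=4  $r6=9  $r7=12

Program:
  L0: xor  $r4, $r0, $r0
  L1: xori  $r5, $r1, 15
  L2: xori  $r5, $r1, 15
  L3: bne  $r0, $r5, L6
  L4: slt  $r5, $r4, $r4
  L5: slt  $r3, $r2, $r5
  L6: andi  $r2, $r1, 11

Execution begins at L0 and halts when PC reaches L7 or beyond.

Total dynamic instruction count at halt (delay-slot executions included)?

#0 xor  $r4, $r0, $r0 ; 0/7/5/4/0/4/9/12
#1 xori  $r5, $r1, 15 ; 0/7/5/4/0/8/9/12
#2 xori  $r5, $r1, 15 ; 0/7/5/4/0/8/9/12
#3 bne  $r0, $r5, L6 ; 0/7/5/4/0/8/9/12 ; →target
#4 slt  $r5, $r4, $r4 ; 0/7/5/4/0/0/9/12
#6 andi  $r2, $r1, 11 ; 0/7/3/4/0/0/9/12

6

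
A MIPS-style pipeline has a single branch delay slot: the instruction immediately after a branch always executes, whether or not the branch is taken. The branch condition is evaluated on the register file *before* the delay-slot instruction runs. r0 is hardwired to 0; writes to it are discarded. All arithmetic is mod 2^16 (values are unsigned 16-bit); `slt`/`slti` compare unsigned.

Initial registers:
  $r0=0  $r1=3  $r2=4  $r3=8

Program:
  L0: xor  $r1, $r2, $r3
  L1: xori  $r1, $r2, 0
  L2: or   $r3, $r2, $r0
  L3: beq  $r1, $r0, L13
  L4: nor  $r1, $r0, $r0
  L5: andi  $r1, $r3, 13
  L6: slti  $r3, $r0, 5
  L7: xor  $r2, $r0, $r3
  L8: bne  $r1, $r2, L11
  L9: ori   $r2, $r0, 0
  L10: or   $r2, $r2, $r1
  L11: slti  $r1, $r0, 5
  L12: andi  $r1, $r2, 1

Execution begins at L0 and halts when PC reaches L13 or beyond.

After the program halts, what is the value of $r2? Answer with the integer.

0

[0] xor  $r1, $r2, $r3  →  {$r0:0, $r1:12, $r2:4, $r3:8}
[1] xori  $r1, $r2, 0  →  {$r0:0, $r1:4, $r2:4, $r3:8}
[2] or   $r3, $r2, $r0  →  {$r0:0, $r1:4, $r2:4, $r3:4}
[3] beq  $r1, $r0, L13  →  {$r0:0, $r1:4, $r2:4, $r3:4}  ⟨branch fallthrough⟩
[4] nor  $r1, $r0, $r0  →  {$r0:0, $r1:65535, $r2:4, $r3:4}
[5] andi  $r1, $r3, 13  →  {$r0:0, $r1:4, $r2:4, $r3:4}
[6] slti  $r3, $r0, 5  →  {$r0:0, $r1:4, $r2:4, $r3:1}
[7] xor  $r2, $r0, $r3  →  {$r0:0, $r1:4, $r2:1, $r3:1}
[8] bne  $r1, $r2, L11  →  {$r0:0, $r1:4, $r2:1, $r3:1}  ⟨branch taken⟩
[9] ori   $r2, $r0, 0  →  {$r0:0, $r1:4, $r2:0, $r3:1}
[11] slti  $r1, $r0, 5  →  {$r0:0, $r1:1, $r2:0, $r3:1}
[12] andi  $r1, $r2, 1  →  {$r0:0, $r1:0, $r2:0, $r3:1}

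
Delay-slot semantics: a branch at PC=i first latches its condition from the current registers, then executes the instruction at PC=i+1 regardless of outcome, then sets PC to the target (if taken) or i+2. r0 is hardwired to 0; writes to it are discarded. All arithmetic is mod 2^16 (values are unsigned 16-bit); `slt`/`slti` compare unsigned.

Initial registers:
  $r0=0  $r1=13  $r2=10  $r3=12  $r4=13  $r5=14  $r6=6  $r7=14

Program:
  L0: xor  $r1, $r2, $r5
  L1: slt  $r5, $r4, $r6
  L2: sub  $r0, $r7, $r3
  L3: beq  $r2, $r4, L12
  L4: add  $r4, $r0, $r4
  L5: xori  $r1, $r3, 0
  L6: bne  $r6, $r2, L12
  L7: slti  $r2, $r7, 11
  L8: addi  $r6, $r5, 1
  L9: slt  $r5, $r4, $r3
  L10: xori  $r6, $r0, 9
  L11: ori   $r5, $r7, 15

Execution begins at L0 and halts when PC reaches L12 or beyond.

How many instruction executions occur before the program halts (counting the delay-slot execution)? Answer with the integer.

  step pc=0: xor  $r1, $r2, $r5  regs=(0,4,10,12,13,14,6,14)
  step pc=1: slt  $r5, $r4, $r6  regs=(0,4,10,12,13,0,6,14)
  step pc=2: sub  $r0, $r7, $r3  regs=(0,4,10,12,13,0,6,14)
  step pc=3: beq  $r2, $r4, L12  cond=F  regs=(0,4,10,12,13,0,6,14)
  step pc=4: add  $r4, $r0, $r4  regs=(0,4,10,12,13,0,6,14)
  step pc=5: xori  $r1, $r3, 0  regs=(0,12,10,12,13,0,6,14)
  step pc=6: bne  $r6, $r2, L12  cond=T  regs=(0,12,10,12,13,0,6,14)
  step pc=7: slti  $r2, $r7, 11  regs=(0,12,0,12,13,0,6,14)

8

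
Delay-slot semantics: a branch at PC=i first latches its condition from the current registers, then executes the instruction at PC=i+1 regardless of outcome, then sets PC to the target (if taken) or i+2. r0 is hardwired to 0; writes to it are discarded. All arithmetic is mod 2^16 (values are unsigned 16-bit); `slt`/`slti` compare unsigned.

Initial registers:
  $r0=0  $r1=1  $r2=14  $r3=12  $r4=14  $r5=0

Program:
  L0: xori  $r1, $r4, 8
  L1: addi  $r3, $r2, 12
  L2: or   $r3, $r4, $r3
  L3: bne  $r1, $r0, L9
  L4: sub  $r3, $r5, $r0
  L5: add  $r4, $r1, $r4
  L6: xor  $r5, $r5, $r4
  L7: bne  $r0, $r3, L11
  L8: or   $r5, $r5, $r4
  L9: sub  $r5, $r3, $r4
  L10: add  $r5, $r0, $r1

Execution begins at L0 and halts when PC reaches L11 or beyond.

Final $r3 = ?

PC=0  xori  $r1, $r4, 8      | $r0=0 $r1=6 $r2=14 $r3=12 $r4=14 $r5=0
PC=1  addi  $r3, $r2, 12     | $r0=0 $r1=6 $r2=14 $r3=26 $r4=14 $r5=0
PC=2  or   $r3, $r4, $r3     | $r0=0 $r1=6 $r2=14 $r3=30 $r4=14 $r5=0
PC=3  bne  $r1, $r0, L9      | $r0=0 $r1=6 $r2=14 $r3=30 $r4=14 $r5=0  [TAKEN]
PC=4  sub  $r3, $r5, $r0     | $r0=0 $r1=6 $r2=14 $r3=0 $r4=14 $r5=0
PC=9  sub  $r5, $r3, $r4     | $r0=0 $r1=6 $r2=14 $r3=0 $r4=14 $r5=65522
PC=10 add  $r5, $r0, $r1     | $r0=0 $r1=6 $r2=14 $r3=0 $r4=14 $r5=6

0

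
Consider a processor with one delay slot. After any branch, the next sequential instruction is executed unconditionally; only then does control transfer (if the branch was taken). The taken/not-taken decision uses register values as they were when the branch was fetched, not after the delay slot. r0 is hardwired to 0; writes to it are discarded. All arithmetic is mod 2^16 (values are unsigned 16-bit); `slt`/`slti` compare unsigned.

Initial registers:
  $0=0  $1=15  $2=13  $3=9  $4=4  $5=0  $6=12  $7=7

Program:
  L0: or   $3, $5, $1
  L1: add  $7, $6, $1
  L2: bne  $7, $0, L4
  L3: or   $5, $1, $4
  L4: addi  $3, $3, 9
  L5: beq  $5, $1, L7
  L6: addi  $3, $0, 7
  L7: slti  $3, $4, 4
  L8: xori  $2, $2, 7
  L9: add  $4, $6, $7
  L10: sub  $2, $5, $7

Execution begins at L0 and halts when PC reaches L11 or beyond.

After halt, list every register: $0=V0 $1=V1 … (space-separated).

$0=0 $1=15 $2=65524 $3=0 $4=39 $5=15 $6=12 $7=27

#0 or   $3, $5, $1 ; 0/15/13/15/4/0/12/7
#1 add  $7, $6, $1 ; 0/15/13/15/4/0/12/27
#2 bne  $7, $0, L4 ; 0/15/13/15/4/0/12/27 ; →target
#3 or   $5, $1, $4 ; 0/15/13/15/4/15/12/27
#4 addi  $3, $3, 9 ; 0/15/13/24/4/15/12/27
#5 beq  $5, $1, L7 ; 0/15/13/24/4/15/12/27 ; →target
#6 addi  $3, $0, 7 ; 0/15/13/7/4/15/12/27
#7 slti  $3, $4, 4 ; 0/15/13/0/4/15/12/27
#8 xori  $2, $2, 7 ; 0/15/10/0/4/15/12/27
#9 add  $4, $6, $7 ; 0/15/10/0/39/15/12/27
#10 sub  $2, $5, $7 ; 0/15/65524/0/39/15/12/27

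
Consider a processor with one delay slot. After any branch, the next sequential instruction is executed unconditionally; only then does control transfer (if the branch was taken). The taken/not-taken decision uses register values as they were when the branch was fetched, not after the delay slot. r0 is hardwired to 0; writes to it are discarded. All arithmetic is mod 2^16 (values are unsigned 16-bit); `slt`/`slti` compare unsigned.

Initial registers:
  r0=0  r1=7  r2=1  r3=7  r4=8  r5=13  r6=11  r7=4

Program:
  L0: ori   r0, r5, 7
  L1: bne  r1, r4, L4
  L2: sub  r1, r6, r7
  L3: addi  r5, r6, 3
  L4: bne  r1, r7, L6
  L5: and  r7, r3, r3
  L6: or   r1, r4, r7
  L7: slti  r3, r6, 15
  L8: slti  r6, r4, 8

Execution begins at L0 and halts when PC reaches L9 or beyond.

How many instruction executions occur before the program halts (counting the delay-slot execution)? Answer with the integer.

8

[0] ori   r0, r5, 7  →  {r0:0, r1:7, r2:1, r3:7, r4:8, r5:13, r6:11, r7:4}
[1] bne  r1, r4, L4  →  {r0:0, r1:7, r2:1, r3:7, r4:8, r5:13, r6:11, r7:4}  ⟨branch taken⟩
[2] sub  r1, r6, r7  →  {r0:0, r1:7, r2:1, r3:7, r4:8, r5:13, r6:11, r7:4}
[4] bne  r1, r7, L6  →  {r0:0, r1:7, r2:1, r3:7, r4:8, r5:13, r6:11, r7:4}  ⟨branch taken⟩
[5] and  r7, r3, r3  →  {r0:0, r1:7, r2:1, r3:7, r4:8, r5:13, r6:11, r7:7}
[6] or   r1, r4, r7  →  {r0:0, r1:15, r2:1, r3:7, r4:8, r5:13, r6:11, r7:7}
[7] slti  r3, r6, 15  →  {r0:0, r1:15, r2:1, r3:1, r4:8, r5:13, r6:11, r7:7}
[8] slti  r6, r4, 8  →  {r0:0, r1:15, r2:1, r3:1, r4:8, r5:13, r6:0, r7:7}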